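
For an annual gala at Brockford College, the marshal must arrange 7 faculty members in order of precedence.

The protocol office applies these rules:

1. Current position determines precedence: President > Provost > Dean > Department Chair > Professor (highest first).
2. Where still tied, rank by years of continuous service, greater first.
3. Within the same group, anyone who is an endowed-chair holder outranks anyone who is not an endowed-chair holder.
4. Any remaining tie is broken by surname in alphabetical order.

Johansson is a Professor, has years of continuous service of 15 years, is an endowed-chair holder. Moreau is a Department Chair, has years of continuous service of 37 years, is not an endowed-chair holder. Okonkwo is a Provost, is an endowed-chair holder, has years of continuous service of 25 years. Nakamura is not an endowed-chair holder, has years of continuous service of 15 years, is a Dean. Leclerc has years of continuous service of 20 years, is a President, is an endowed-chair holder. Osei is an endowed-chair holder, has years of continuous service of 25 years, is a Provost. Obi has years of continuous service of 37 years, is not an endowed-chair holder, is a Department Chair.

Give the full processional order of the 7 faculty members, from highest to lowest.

By current position: Leclerc (President); then Okonkwo and Osei (Provost); then Nakamura (Dean); then Moreau and Obi (Department Chair); then Johansson (Professor).
Okonkwo and Osei both have years of continuous service 25 years, so the next rule applies.
Okonkwo and Osei are each an endowed-chair holder, so the next rule applies.
Among Okonkwo and Osei, alphabetically by surname: Okonkwo before Osei.
Moreau and Obi both have years of continuous service 37 years, so the next rule applies.
Moreau and Obi are each not an endowed-chair holder, so the next rule applies.
Among Moreau and Obi, alphabetically by surname: Moreau before Obi.
Full order: Leclerc, Okonkwo, Osei, Nakamura, Moreau, Obi, Johansson.

Leclerc, Okonkwo, Osei, Nakamura, Moreau, Obi, Johansson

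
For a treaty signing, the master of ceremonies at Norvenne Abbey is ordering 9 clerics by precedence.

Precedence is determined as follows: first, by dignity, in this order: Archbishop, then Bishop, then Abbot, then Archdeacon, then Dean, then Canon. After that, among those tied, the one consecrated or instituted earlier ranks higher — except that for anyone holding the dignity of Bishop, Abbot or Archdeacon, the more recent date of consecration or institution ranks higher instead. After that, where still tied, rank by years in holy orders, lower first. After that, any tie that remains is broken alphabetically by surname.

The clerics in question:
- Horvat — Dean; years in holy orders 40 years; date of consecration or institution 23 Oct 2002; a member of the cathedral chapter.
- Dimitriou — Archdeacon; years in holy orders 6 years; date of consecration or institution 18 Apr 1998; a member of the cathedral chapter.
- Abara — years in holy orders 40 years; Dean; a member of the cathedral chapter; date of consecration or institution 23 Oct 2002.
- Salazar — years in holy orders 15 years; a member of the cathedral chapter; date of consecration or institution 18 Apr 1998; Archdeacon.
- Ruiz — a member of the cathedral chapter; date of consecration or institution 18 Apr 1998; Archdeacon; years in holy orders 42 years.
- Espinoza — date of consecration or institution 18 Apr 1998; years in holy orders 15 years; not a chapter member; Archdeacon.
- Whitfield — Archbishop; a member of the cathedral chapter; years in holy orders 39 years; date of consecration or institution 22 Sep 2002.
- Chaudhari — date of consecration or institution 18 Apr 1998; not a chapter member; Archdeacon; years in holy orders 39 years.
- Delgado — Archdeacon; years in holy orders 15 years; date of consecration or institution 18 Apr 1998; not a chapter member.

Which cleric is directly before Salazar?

Espinoza

By dignity: Whitfield (Archbishop); then Dimitriou, Delgado, Espinoza, Salazar, Chaudhari and Ruiz (Archdeacon); then Abara and Horvat (Dean).
Dimitriou, Delgado, Espinoza, Salazar, Chaudhari and Ruiz all have date of consecration or institution 18 Apr 1998, so the next rule applies.
Among Dimitriou, Delgado, Espinoza, Salazar, Chaudhari and Ruiz, by years in holy orders (lower first): Dimitriou (6 years) before Delgado, Espinoza and Salazar (15 years) before Chaudhari (39 years) before Ruiz (42 years).
Among Delgado, Espinoza and Salazar, alphabetically by surname: Delgado before Espinoza before Salazar.
Abara and Horvat both have date of consecration or institution 23 Oct 2002, so the next rule applies.
Abara and Horvat both have years in holy orders 40 years, so the next rule applies.
Among Abara and Horvat, alphabetically by surname: Abara before Horvat.
Order: Whitfield, Dimitriou, Delgado, Espinoza, Salazar, Chaudhari, Ruiz, Abara, Horvat.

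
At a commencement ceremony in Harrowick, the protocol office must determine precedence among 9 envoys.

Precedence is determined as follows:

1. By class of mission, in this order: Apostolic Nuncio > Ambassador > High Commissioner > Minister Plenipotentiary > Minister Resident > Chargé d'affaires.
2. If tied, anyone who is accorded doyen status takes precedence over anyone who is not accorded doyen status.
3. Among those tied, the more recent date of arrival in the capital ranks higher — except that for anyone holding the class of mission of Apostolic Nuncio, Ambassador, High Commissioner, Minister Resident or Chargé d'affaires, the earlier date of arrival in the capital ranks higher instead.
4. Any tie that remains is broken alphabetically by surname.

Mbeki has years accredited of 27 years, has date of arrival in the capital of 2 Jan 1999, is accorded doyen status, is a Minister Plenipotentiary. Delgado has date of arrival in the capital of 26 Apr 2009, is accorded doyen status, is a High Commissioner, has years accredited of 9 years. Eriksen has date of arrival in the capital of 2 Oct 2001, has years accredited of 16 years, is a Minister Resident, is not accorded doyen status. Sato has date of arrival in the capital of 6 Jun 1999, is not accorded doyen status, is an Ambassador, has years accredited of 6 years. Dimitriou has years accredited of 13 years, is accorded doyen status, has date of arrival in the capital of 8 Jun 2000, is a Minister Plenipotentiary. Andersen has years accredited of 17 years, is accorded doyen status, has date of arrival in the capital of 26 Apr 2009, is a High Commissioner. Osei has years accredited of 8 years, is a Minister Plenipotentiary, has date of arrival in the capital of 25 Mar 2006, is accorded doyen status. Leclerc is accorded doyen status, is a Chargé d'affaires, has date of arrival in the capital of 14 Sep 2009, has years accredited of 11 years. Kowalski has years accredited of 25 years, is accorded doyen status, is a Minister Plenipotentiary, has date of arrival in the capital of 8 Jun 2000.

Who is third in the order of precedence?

Delgado

By class of mission: Sato (Ambassador); then Andersen and Delgado (High Commissioner); then Osei, Dimitriou, Kowalski and Mbeki (Minister Plenipotentiary); then Eriksen (Minister Resident); then Leclerc (Chargé d'affaires).
Andersen and Delgado are each accorded doyen status, so the next rule applies.
Andersen and Delgado both have date of arrival in the capital 26 Apr 2009, so the next rule applies.
Among Andersen and Delgado, alphabetically by surname: Andersen before Delgado.
Osei, Dimitriou, Kowalski and Mbeki are each accorded doyen status, so the next rule applies.
Among Osei, Dimitriou, Kowalski and Mbeki, by date of arrival in the capital (later first): Osei (25 Mar 2006) before Dimitriou and Kowalski (8 Jun 2000) before Mbeki (2 Jan 1999).
Among Dimitriou and Kowalski, alphabetically by surname: Dimitriou before Kowalski.
Order: Sato, Andersen, Delgado, Osei, Dimitriou, Kowalski, Mbeki, Eriksen, Leclerc.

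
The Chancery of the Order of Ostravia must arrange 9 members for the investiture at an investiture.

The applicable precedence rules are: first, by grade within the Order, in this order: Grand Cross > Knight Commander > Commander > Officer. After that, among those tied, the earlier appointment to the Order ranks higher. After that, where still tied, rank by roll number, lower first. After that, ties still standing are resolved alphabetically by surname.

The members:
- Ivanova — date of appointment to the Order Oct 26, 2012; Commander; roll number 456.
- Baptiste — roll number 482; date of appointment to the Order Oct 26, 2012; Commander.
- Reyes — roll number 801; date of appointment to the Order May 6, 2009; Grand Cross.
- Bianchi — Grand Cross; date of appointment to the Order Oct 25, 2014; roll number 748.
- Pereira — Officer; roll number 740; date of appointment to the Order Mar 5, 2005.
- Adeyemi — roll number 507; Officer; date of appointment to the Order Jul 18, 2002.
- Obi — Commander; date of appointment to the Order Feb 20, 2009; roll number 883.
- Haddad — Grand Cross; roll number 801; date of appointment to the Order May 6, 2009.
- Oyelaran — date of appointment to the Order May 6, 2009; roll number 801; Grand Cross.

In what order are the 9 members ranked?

By grade within the Order: Haddad, Oyelaran, Reyes and Bianchi (Grand Cross); then Obi, Ivanova and Baptiste (Commander); then Adeyemi and Pereira (Officer).
Among Haddad, Oyelaran, Reyes and Bianchi, by date of appointment to the Order (earlier first): Haddad, Oyelaran and Reyes (May 6, 2009) before Bianchi (Oct 25, 2014).
Haddad, Oyelaran and Reyes all have roll number 801, so the next rule applies.
Among Haddad, Oyelaran and Reyes, alphabetically by surname: Haddad before Oyelaran before Reyes.
Among Obi, Ivanova and Baptiste, by date of appointment to the Order (earlier first): Obi (Feb 20, 2009) before Ivanova and Baptiste (Oct 26, 2012).
Among Ivanova and Baptiste, by roll number (lower first): Ivanova (456) before Baptiste (482).
Among Adeyemi and Pereira, by date of appointment to the Order (earlier first): Adeyemi (Jul 18, 2002) before Pereira (Mar 5, 2005).
Full order: Haddad, Oyelaran, Reyes, Bianchi, Obi, Ivanova, Baptiste, Adeyemi, Pereira.

Haddad, Oyelaran, Reyes, Bianchi, Obi, Ivanova, Baptiste, Adeyemi, Pereira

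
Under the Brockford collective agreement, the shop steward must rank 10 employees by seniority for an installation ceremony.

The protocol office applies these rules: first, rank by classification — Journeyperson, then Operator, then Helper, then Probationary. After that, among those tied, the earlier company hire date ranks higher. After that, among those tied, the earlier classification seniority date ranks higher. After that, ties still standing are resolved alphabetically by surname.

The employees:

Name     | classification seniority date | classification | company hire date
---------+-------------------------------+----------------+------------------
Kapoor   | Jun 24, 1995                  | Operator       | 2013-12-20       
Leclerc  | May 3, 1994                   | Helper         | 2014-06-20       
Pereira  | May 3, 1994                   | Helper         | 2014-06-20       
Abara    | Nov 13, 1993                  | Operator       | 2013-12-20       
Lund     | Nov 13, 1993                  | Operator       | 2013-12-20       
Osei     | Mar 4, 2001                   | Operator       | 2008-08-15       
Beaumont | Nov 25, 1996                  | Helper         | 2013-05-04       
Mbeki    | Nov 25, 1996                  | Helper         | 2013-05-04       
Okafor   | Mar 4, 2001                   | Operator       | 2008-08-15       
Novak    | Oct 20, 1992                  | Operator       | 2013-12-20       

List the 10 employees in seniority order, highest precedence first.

Okafor, Osei, Novak, Abara, Lund, Kapoor, Beaumont, Mbeki, Leclerc, Pereira

By classification: Okafor, Osei, Novak, Abara, Lund and Kapoor (Operator); then Beaumont, Mbeki, Leclerc and Pereira (Helper).
Among Okafor, Osei, Novak, Abara, Lund and Kapoor, by company hire date (earlier first): Okafor and Osei (2008-08-15) before Novak, Abara, Lund and Kapoor (2013-12-20).
Okafor and Osei both have classification seniority date Mar 4, 2001, so the next rule applies.
Among Okafor and Osei, alphabetically by surname: Okafor before Osei.
Among Novak, Abara, Lund and Kapoor, by classification seniority date (earlier first): Novak (Oct 20, 1992) before Abara and Lund (Nov 13, 1993) before Kapoor (Jun 24, 1995).
Among Abara and Lund, alphabetically by surname: Abara before Lund.
Among Beaumont, Mbeki, Leclerc and Pereira, by company hire date (earlier first): Beaumont and Mbeki (2013-05-04) before Leclerc and Pereira (2014-06-20).
Beaumont and Mbeki both have classification seniority date Nov 25, 1996, so the next rule applies.
Among Beaumont and Mbeki, alphabetically by surname: Beaumont before Mbeki.
Leclerc and Pereira both have classification seniority date May 3, 1994, so the next rule applies.
Among Leclerc and Pereira, alphabetically by surname: Leclerc before Pereira.
Full order: Okafor, Osei, Novak, Abara, Lund, Kapoor, Beaumont, Mbeki, Leclerc, Pereira.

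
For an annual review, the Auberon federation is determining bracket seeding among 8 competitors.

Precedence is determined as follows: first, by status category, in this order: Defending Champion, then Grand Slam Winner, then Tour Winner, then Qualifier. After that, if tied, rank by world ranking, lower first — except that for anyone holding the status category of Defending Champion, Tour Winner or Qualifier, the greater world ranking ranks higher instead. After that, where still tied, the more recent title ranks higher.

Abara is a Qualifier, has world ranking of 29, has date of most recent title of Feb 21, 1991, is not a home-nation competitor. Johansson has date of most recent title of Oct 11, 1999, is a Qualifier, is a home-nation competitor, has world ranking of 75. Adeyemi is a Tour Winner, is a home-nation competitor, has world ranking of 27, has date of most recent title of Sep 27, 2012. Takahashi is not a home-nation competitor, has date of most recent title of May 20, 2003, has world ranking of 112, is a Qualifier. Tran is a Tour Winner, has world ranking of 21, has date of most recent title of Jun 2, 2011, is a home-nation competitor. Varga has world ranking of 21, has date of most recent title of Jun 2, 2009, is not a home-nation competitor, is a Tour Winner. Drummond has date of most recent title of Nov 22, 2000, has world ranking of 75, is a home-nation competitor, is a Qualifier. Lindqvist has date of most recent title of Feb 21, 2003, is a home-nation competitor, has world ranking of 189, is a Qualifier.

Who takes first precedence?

Adeyemi

By status category: Adeyemi, Tran and Varga (Tour Winner); then Lindqvist, Takahashi, Drummond, Johansson and Abara (Qualifier).
Among Adeyemi, Tran and Varga, by world ranking (higher first) (reversed rule for this group): Adeyemi (27) before Tran and Varga (21).
Among Tran and Varga, by date of most recent title (later first): Tran (Jun 2, 2011) before Varga (Jun 2, 2009).
Among Lindqvist, Takahashi, Drummond, Johansson and Abara, by world ranking (higher first) (reversed rule for this group): Lindqvist (189) before Takahashi (112) before Drummond and Johansson (75) before Abara (29).
Among Drummond and Johansson, by date of most recent title (later first): Drummond (Nov 22, 2000) before Johansson (Oct 11, 1999).
Order: Adeyemi, Tran, Varga, Lindqvist, Takahashi, Drummond, Johansson, Abara.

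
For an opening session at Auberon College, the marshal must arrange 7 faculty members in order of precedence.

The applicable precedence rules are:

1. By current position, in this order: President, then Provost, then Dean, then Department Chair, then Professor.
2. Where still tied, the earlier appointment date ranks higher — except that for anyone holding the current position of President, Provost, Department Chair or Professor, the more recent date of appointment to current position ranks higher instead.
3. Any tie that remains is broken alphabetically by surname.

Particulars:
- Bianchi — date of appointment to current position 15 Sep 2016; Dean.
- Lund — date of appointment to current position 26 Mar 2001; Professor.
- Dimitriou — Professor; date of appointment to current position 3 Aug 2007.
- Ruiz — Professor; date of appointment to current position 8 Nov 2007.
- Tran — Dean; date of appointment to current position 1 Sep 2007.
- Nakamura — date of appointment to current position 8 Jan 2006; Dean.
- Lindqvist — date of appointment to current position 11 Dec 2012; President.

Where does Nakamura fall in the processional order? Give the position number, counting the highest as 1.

By current position: Lindqvist (President); then Nakamura, Tran and Bianchi (Dean); then Ruiz, Dimitriou and Lund (Professor).
Among Nakamura, Tran and Bianchi, by date of appointment to current position (earlier first): Nakamura (8 Jan 2006) before Tran (1 Sep 2007) before Bianchi (15 Sep 2016).
Among Ruiz, Dimitriou and Lund, by date of appointment to current position (later first) (reversed rule for this group): Ruiz (8 Nov 2007) before Dimitriou (3 Aug 2007) before Lund (26 Mar 2001).
Order: Lindqvist, Nakamura, Tran, Bianchi, Ruiz, Dimitriou, Lund. So position 2.

2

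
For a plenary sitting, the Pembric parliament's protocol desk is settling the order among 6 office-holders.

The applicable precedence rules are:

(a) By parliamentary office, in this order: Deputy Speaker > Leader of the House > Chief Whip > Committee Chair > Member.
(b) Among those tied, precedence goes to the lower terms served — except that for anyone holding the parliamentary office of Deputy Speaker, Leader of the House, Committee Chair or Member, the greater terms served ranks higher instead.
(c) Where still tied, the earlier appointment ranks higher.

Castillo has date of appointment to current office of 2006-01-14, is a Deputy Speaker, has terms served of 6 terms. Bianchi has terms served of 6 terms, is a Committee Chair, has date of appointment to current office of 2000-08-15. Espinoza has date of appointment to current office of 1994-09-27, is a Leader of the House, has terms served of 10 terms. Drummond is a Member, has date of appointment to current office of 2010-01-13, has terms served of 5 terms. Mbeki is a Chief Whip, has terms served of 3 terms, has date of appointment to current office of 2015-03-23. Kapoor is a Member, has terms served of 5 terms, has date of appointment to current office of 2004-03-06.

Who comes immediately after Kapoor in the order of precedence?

By parliamentary office: Castillo (Deputy Speaker); then Espinoza (Leader of the House); then Mbeki (Chief Whip); then Bianchi (Committee Chair); then Kapoor and Drummond (Member).
Kapoor and Drummond both have terms served 5 terms, so the next rule applies.
Among Kapoor and Drummond, by date of appointment to current office (earlier first): Kapoor (2004-03-06) before Drummond (2010-01-13).
Order: Castillo, Espinoza, Mbeki, Bianchi, Kapoor, Drummond.

Drummond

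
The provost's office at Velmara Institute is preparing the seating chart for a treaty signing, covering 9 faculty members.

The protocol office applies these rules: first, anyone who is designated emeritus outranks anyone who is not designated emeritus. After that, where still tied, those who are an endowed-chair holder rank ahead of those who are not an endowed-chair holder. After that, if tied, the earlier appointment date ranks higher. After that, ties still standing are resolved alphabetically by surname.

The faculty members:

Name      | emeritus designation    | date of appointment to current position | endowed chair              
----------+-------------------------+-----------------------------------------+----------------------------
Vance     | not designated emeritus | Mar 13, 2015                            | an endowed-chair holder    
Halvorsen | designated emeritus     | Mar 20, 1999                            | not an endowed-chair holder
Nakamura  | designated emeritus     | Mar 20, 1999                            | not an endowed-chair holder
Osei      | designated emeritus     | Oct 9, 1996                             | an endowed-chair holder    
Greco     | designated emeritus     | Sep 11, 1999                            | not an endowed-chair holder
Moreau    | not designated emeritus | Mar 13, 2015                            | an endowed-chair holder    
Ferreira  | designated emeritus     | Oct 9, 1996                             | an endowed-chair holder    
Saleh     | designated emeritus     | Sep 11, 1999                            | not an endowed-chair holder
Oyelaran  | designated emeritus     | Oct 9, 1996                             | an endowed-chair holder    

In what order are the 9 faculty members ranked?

By the first rule: Ferreira, Osei, Oyelaran, Halvorsen, Nakamura, Greco and Saleh (each designated emeritus); then Moreau and Vance (both not designated emeritus).
Among Ferreira, Osei, Oyelaran, Halvorsen, Nakamura, Greco and Saleh, an endowed-chair holder before not an endowed-chair holder: Ferreira, Osei and Oyelaran (an endowed-chair holder) before Halvorsen, Nakamura, Greco and Saleh (not an endowed-chair holder).
Ferreira, Osei and Oyelaran all have date of appointment to current position Oct 9, 1996, so the next rule applies.
Among Ferreira, Osei and Oyelaran, alphabetically by surname: Ferreira before Osei before Oyelaran.
Among Halvorsen, Nakamura, Greco and Saleh, by date of appointment to current position (earlier first): Halvorsen and Nakamura (Mar 20, 1999) before Greco and Saleh (Sep 11, 1999).
Among Halvorsen and Nakamura, alphabetically by surname: Halvorsen before Nakamura.
Among Greco and Saleh, alphabetically by surname: Greco before Saleh.
Moreau and Vance are each an endowed-chair holder, so the next rule applies.
Moreau and Vance both have date of appointment to current position Mar 13, 2015, so the next rule applies.
Among Moreau and Vance, alphabetically by surname: Moreau before Vance.
Full order: Ferreira, Osei, Oyelaran, Halvorsen, Nakamura, Greco, Saleh, Moreau, Vance.

Ferreira, Osei, Oyelaran, Halvorsen, Nakamura, Greco, Saleh, Moreau, Vance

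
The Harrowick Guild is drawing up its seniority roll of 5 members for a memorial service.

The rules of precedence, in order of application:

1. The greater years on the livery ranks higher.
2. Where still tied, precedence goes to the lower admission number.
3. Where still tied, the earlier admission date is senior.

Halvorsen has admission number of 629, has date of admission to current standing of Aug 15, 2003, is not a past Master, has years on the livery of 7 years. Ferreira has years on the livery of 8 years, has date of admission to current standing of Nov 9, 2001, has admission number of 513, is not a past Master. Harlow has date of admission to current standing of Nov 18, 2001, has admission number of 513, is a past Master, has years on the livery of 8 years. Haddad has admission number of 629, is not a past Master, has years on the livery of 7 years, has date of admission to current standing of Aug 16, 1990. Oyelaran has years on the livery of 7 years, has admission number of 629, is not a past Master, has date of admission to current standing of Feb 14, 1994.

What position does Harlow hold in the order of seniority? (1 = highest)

2

By years on the livery (higher first): Ferreira and Harlow (both 8 years); then Haddad, Oyelaran and Halvorsen (each 7 years).
Ferreira and Harlow both have admission number 513, so the next rule applies.
Among Ferreira and Harlow, by date of admission to current standing (earlier first): Ferreira (Nov 9, 2001) before Harlow (Nov 18, 2001).
Haddad, Oyelaran and Halvorsen all have admission number 629, so the next rule applies.
Among Haddad, Oyelaran and Halvorsen, by date of admission to current standing (earlier first): Haddad (Aug 16, 1990) before Oyelaran (Feb 14, 1994) before Halvorsen (Aug 15, 2003).
Order: Ferreira, Harlow, Haddad, Oyelaran, Halvorsen. So position 2.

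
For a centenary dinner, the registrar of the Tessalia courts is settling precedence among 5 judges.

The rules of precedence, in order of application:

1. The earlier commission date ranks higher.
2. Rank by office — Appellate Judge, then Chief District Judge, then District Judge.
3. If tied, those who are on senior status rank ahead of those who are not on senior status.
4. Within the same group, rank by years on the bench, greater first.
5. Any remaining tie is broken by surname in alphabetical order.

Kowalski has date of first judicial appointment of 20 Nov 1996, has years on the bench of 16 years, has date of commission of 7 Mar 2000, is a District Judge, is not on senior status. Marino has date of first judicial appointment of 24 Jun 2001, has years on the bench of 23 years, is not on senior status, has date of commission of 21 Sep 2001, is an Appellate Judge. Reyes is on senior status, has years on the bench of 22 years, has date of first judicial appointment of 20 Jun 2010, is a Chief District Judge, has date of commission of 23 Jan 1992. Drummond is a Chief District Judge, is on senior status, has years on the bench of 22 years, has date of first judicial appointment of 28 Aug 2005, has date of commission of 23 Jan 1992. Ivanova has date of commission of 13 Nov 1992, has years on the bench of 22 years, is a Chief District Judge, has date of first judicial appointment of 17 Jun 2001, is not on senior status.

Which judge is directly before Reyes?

By date of commission (earlier first): Drummond and Reyes (both 23 Jan 1992); then Ivanova (13 Nov 1992); then Kowalski (7 Mar 2000); then Marino (21 Sep 2001).
Drummond and Reyes are each Chief District Judge, so the next rule applies.
Drummond and Reyes are each on senior status, so the next rule applies.
Drummond and Reyes both have years on the bench 22 years, so the next rule applies.
Among Drummond and Reyes, alphabetically by surname: Drummond before Reyes.
Order: Drummond, Reyes, Ivanova, Kowalski, Marino.

Drummond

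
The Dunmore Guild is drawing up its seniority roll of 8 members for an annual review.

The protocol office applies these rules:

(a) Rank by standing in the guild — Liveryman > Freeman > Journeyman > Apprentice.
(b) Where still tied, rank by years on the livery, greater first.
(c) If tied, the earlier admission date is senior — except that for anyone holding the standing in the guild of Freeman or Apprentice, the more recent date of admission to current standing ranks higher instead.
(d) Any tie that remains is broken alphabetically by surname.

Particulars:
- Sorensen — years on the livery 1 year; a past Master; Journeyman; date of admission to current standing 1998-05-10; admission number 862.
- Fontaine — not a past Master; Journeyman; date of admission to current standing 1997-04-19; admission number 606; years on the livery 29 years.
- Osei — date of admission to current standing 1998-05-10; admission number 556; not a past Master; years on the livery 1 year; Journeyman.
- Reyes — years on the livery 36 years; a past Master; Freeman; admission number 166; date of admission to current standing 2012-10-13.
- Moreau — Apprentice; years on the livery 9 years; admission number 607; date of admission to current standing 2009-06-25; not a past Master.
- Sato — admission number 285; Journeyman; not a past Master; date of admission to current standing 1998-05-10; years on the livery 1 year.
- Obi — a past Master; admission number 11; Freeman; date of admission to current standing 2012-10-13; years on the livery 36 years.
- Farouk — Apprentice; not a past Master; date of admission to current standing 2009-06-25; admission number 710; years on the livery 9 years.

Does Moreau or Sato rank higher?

By standing in the guild: Obi and Reyes (Freeman); then Fontaine, Osei, Sato and Sorensen (Journeyman); then Farouk and Moreau (Apprentice).
Obi and Reyes both have years on the livery 36 years, so the next rule applies.
Obi and Reyes both have date of admission to current standing 2012-10-13, so the next rule applies.
Among Obi and Reyes, alphabetically by surname: Obi before Reyes.
Among Fontaine, Osei, Sato and Sorensen, by years on the livery (higher first): Fontaine (29 years) before Osei, Sato and Sorensen (1 year).
Osei, Sato and Sorensen all have date of admission to current standing 1998-05-10, so the next rule applies.
Among Osei, Sato and Sorensen, alphabetically by surname: Osei before Sato before Sorensen.
Farouk and Moreau both have years on the livery 9 years, so the next rule applies.
Farouk and Moreau both have date of admission to current standing 2009-06-25, so the next rule applies.
Among Farouk and Moreau, alphabetically by surname: Farouk before Moreau.
So Sato takes precedence.

Sato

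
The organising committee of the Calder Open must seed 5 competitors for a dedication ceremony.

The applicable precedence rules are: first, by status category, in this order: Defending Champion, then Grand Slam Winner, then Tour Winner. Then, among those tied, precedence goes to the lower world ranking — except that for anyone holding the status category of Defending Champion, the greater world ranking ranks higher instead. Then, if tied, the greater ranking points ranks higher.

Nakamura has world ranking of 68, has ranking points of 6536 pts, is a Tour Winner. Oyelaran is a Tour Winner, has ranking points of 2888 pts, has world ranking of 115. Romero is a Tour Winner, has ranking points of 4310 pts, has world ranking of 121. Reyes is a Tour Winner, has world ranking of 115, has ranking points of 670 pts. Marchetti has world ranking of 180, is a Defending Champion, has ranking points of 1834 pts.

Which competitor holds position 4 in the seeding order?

By status category: Marchetti (Defending Champion); then Nakamura, Oyelaran, Reyes and Romero (Tour Winner).
Among Nakamura, Oyelaran, Reyes and Romero, by world ranking (lower first): Nakamura (68) before Oyelaran and Reyes (115) before Romero (121).
Among Oyelaran and Reyes, by ranking points (higher first): Oyelaran (2888 pts) before Reyes (670 pts).
Order: Marchetti, Nakamura, Oyelaran, Reyes, Romero.

Reyes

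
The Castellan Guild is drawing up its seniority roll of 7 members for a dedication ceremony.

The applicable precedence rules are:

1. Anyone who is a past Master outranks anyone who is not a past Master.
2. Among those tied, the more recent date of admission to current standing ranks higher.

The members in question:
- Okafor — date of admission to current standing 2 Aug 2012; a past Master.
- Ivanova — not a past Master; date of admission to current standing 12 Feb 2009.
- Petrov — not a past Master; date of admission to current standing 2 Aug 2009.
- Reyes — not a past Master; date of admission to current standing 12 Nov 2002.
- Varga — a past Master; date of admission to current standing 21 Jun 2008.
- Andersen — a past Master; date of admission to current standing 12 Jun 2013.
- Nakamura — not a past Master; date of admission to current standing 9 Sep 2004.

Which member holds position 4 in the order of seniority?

By the first rule: Andersen, Okafor and Varga (each a past Master); then Petrov, Ivanova, Nakamura and Reyes (each not a past Master).
Among Andersen, Okafor and Varga, by date of admission to current standing (later first): Andersen (12 Jun 2013) before Okafor (2 Aug 2012) before Varga (21 Jun 2008).
Among Petrov, Ivanova, Nakamura and Reyes, by date of admission to current standing (later first): Petrov (2 Aug 2009) before Ivanova (12 Feb 2009) before Nakamura (9 Sep 2004) before Reyes (12 Nov 2002).
Order: Andersen, Okafor, Varga, Petrov, Ivanova, Nakamura, Reyes.

Petrov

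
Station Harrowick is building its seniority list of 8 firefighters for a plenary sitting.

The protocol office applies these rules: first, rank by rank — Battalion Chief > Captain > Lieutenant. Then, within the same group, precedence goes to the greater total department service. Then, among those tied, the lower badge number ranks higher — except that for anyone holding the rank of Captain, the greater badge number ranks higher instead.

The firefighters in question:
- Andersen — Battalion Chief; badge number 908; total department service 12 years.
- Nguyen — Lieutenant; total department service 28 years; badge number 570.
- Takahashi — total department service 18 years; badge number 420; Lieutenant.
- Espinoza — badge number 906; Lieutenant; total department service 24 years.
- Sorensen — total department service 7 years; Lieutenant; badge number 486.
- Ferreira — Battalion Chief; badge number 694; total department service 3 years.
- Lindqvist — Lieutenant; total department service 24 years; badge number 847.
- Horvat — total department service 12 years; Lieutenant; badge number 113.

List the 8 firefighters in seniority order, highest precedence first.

Andersen, Ferreira, Nguyen, Lindqvist, Espinoza, Takahashi, Horvat, Sorensen

By rank: Andersen and Ferreira (Battalion Chief); then Nguyen, Lindqvist, Espinoza, Takahashi, Horvat and Sorensen (Lieutenant).
Among Andersen and Ferreira, by total department service (higher first): Andersen (12 years) before Ferreira (3 years).
Among Nguyen, Lindqvist, Espinoza, Takahashi, Horvat and Sorensen, by total department service (higher first): Nguyen (28 years) before Lindqvist and Espinoza (24 years) before Takahashi (18 years) before Horvat (12 years) before Sorensen (7 years).
Among Lindqvist and Espinoza, by badge number (lower first): Lindqvist (847) before Espinoza (906).
Full order: Andersen, Ferreira, Nguyen, Lindqvist, Espinoza, Takahashi, Horvat, Sorensen.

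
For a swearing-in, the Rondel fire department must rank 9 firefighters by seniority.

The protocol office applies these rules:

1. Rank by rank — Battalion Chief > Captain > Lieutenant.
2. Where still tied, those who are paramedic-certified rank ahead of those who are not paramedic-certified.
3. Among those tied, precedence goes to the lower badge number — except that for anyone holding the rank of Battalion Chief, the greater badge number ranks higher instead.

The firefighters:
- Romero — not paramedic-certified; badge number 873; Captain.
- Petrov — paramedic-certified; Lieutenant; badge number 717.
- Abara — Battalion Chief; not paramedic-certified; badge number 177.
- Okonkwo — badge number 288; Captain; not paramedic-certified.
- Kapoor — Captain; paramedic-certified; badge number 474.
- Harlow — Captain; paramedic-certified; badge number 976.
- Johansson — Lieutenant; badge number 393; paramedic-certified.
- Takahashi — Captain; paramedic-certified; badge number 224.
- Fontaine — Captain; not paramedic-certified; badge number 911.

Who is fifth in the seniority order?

Okonkwo

By rank: Abara (Battalion Chief); then Takahashi, Kapoor, Harlow, Okonkwo, Romero and Fontaine (Captain); then Johansson and Petrov (Lieutenant).
Among Takahashi, Kapoor, Harlow, Okonkwo, Romero and Fontaine, paramedic-certified before not paramedic-certified: Takahashi, Kapoor and Harlow (paramedic-certified) before Okonkwo, Romero and Fontaine (not paramedic-certified).
Among Takahashi, Kapoor and Harlow, by badge number (lower first): Takahashi (224) before Kapoor (474) before Harlow (976).
Among Okonkwo, Romero and Fontaine, by badge number (lower first): Okonkwo (288) before Romero (873) before Fontaine (911).
Johansson and Petrov are each paramedic-certified, so the next rule applies.
Among Johansson and Petrov, by badge number (lower first): Johansson (393) before Petrov (717).
Order: Abara, Takahashi, Kapoor, Harlow, Okonkwo, Romero, Fontaine, Johansson, Petrov.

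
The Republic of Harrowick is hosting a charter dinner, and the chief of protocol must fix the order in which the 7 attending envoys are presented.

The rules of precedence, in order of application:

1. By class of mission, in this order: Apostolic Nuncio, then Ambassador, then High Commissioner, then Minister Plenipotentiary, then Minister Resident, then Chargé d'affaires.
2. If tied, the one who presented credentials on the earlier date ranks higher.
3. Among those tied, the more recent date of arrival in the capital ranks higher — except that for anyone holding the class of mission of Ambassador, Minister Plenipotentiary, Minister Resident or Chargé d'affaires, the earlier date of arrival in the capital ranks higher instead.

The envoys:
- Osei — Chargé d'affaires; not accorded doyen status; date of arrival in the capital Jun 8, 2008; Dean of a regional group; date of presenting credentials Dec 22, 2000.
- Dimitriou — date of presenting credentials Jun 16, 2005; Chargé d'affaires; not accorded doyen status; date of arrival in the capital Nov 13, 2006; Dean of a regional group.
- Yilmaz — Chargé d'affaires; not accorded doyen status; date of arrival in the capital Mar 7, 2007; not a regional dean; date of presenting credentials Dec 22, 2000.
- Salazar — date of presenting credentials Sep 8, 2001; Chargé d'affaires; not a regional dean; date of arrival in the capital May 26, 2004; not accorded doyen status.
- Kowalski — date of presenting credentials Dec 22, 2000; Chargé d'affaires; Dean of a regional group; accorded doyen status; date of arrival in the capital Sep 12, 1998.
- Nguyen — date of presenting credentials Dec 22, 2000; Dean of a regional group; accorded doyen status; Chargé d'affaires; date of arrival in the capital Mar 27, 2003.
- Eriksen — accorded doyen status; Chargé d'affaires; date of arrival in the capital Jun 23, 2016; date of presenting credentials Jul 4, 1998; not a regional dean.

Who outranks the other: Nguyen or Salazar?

Nguyen

By class of mission: Eriksen, Kowalski, Nguyen, Yilmaz, Osei, Salazar and Dimitriou (Chargé d'affaires).
Among Eriksen, Kowalski, Nguyen, Yilmaz, Osei, Salazar and Dimitriou, by date of presenting credentials (earlier first): Eriksen (Jul 4, 1998) before Kowalski, Nguyen, Yilmaz and Osei (Dec 22, 2000) before Salazar (Sep 8, 2001) before Dimitriou (Jun 16, 2005).
Among Kowalski, Nguyen, Yilmaz and Osei, by date of arrival in the capital (earlier first) (reversed rule for this group): Kowalski (Sep 12, 1998) before Nguyen (Mar 27, 2003) before Yilmaz (Mar 7, 2007) before Osei (Jun 8, 2008).
So Nguyen takes precedence.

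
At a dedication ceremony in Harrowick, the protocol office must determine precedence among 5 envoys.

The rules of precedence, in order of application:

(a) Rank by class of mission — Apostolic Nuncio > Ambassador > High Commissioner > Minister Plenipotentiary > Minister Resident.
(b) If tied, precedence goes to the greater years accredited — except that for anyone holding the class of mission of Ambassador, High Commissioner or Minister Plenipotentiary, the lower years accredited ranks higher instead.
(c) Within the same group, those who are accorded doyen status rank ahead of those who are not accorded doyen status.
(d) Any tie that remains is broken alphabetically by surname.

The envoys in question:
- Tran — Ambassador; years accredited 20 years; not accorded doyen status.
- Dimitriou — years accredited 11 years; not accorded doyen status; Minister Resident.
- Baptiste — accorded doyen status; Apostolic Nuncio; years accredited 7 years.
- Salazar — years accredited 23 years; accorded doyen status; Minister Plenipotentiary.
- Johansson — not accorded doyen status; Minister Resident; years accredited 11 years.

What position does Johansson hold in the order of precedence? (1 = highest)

5

By class of mission: Baptiste (Apostolic Nuncio); then Tran (Ambassador); then Salazar (Minister Plenipotentiary); then Dimitriou and Johansson (Minister Resident).
Dimitriou and Johansson both have years accredited 11 years, so the next rule applies.
Dimitriou and Johansson are each not accorded doyen status, so the next rule applies.
Among Dimitriou and Johansson, alphabetically by surname: Dimitriou before Johansson.
Order: Baptiste, Tran, Salazar, Dimitriou, Johansson. So position 5.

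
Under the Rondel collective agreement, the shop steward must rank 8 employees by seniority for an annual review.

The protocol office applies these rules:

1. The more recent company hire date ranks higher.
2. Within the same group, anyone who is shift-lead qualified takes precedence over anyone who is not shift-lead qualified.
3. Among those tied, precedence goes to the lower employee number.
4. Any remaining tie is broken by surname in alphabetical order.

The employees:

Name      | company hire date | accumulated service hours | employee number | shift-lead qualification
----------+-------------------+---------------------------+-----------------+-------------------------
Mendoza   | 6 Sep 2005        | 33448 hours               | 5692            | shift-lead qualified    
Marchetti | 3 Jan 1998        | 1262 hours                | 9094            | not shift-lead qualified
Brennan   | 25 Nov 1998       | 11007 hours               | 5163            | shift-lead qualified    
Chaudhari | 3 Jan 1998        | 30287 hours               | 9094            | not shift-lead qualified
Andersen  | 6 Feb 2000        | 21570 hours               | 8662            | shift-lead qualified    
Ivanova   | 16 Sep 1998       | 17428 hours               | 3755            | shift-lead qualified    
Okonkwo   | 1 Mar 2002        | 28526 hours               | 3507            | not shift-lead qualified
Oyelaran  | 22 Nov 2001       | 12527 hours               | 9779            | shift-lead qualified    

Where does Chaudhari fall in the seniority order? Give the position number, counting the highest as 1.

By company hire date (later first): Mendoza (6 Sep 2005); then Okonkwo (1 Mar 2002); then Oyelaran (22 Nov 2001); then Andersen (6 Feb 2000); then Brennan (25 Nov 1998); then Ivanova (16 Sep 1998); then Chaudhari and Marchetti (both 3 Jan 1998).
Chaudhari and Marchetti are each not shift-lead qualified, so the next rule applies.
Chaudhari and Marchetti both have employee number 9094, so the next rule applies.
Among Chaudhari and Marchetti, alphabetically by surname: Chaudhari before Marchetti.
Order: Mendoza, Okonkwo, Oyelaran, Andersen, Brennan, Ivanova, Chaudhari, Marchetti. So position 7.

7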